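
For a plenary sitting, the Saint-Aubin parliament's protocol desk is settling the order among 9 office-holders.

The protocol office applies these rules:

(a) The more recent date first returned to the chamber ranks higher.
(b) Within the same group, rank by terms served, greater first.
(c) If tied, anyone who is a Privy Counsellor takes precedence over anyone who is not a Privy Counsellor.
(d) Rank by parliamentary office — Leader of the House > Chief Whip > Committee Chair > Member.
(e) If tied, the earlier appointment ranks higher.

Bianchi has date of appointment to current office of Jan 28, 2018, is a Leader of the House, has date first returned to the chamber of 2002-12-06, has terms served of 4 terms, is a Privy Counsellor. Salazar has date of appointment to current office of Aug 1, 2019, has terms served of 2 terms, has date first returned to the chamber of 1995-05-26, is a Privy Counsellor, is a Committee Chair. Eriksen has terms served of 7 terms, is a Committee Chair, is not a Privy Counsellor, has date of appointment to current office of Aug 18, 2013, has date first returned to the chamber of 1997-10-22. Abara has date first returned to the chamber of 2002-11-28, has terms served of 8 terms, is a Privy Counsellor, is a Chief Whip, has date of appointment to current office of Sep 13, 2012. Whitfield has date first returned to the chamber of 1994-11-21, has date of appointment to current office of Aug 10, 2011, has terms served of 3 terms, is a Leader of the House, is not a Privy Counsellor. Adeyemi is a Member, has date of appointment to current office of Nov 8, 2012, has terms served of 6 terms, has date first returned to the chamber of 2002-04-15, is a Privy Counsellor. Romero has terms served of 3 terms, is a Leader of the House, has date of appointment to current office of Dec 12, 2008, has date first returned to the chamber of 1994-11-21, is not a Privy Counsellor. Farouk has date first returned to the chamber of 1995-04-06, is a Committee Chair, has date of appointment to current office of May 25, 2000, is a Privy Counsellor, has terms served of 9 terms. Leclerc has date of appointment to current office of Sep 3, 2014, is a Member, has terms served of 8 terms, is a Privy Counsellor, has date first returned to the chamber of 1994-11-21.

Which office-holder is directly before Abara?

Bianchi

By date first returned to the chamber (later first): Bianchi (2002-12-06); then Abara (2002-11-28); then Adeyemi (2002-04-15); then Eriksen (1997-10-22); then Salazar (1995-05-26); then Farouk (1995-04-06); then Leclerc, Romero and Whitfield (each 1994-11-21).
Among Leclerc, Romero and Whitfield, by terms served (higher first): Leclerc (8 terms) before Romero and Whitfield (3 terms).
Romero and Whitfield are each not a Privy Counsellor, so the next rule applies.
Romero and Whitfield are each Leader of the House, so the next rule applies.
Among Romero and Whitfield, by date of appointment to current office (earlier first): Romero (Dec 12, 2008) before Whitfield (Aug 10, 2011).
Order: Bianchi, Abara, Adeyemi, Eriksen, Salazar, Farouk, Leclerc, Romero, Whitfield.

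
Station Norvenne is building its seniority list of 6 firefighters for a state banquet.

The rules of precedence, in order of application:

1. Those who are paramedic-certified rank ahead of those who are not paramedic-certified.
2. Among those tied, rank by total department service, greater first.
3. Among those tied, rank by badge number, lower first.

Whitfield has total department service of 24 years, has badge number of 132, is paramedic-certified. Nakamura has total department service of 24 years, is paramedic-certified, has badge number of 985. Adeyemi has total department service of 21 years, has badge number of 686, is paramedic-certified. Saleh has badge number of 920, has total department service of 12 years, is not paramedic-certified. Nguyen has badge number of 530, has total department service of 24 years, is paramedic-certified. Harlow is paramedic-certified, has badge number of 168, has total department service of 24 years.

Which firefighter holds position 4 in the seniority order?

By the first rule: Whitfield, Harlow, Nguyen, Nakamura and Adeyemi (each paramedic-certified); then Saleh (not paramedic-certified).
Among Whitfield, Harlow, Nguyen, Nakamura and Adeyemi, by total department service (higher first): Whitfield, Harlow, Nguyen and Nakamura (24 years) before Adeyemi (21 years).
Among Whitfield, Harlow, Nguyen and Nakamura, by badge number (lower first): Whitfield (132) before Harlow (168) before Nguyen (530) before Nakamura (985).
Order: Whitfield, Harlow, Nguyen, Nakamura, Adeyemi, Saleh.

Nakamura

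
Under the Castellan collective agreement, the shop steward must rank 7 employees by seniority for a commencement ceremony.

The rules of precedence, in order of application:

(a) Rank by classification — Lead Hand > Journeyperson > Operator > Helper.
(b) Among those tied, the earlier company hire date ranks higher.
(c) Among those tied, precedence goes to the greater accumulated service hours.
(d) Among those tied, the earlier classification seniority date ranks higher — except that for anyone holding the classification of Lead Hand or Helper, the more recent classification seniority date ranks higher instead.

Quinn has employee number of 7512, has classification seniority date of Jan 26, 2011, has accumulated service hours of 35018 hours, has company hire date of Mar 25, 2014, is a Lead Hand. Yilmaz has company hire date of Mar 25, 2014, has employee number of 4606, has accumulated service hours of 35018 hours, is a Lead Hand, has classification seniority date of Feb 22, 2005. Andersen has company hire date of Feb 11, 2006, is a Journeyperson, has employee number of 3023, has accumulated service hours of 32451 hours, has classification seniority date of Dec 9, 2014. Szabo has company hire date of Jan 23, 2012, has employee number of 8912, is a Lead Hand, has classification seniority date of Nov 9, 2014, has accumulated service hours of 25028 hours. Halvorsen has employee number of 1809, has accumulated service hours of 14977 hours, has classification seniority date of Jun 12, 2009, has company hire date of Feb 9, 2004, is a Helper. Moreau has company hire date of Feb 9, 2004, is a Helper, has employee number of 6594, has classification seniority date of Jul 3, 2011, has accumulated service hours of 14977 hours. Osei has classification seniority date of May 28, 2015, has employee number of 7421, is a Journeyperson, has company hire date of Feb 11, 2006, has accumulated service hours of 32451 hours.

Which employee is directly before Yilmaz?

By classification: Szabo, Quinn and Yilmaz (Lead Hand); then Andersen and Osei (Journeyperson); then Moreau and Halvorsen (Helper).
Among Szabo, Quinn and Yilmaz, by company hire date (earlier first): Szabo (Jan 23, 2012) before Quinn and Yilmaz (Mar 25, 2014).
Quinn and Yilmaz both have accumulated service hours 35018 hours, so the next rule applies.
Among Quinn and Yilmaz, by classification seniority date (later first) (reversed rule for this group): Quinn (Jan 26, 2011) before Yilmaz (Feb 22, 2005).
Andersen and Osei both have company hire date Feb 11, 2006, so the next rule applies.
Andersen and Osei both have accumulated service hours 32451 hours, so the next rule applies.
Among Andersen and Osei, by classification seniority date (earlier first): Andersen (Dec 9, 2014) before Osei (May 28, 2015).
Moreau and Halvorsen both have company hire date Feb 9, 2004, so the next rule applies.
Moreau and Halvorsen both have accumulated service hours 14977 hours, so the next rule applies.
Among Moreau and Halvorsen, by classification seniority date (later first) (reversed rule for this group): Moreau (Jul 3, 2011) before Halvorsen (Jun 12, 2009).
Order: Szabo, Quinn, Yilmaz, Andersen, Osei, Moreau, Halvorsen.

Quinn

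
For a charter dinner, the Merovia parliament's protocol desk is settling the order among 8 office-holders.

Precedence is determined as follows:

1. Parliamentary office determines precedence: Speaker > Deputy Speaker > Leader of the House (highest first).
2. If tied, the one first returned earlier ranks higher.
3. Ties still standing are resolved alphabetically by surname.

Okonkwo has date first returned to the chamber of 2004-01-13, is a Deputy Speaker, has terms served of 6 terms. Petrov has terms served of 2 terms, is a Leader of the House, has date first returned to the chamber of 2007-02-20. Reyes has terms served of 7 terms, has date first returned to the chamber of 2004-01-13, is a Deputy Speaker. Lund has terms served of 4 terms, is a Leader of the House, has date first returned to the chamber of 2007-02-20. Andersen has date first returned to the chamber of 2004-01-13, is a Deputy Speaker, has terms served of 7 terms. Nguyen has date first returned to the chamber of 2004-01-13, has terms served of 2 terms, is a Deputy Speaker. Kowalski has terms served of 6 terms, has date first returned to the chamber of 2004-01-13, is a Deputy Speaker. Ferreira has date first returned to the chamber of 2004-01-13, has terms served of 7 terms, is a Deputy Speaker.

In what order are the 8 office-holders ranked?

Andersen, Ferreira, Kowalski, Nguyen, Okonkwo, Reyes, Lund, Petrov

By parliamentary office: Andersen, Ferreira, Kowalski, Nguyen, Okonkwo and Reyes (Deputy Speaker); then Lund and Petrov (Leader of the House).
Andersen, Ferreira, Kowalski, Nguyen, Okonkwo and Reyes all have date first returned to the chamber 2004-01-13, so the next rule applies.
Among Andersen, Ferreira, Kowalski, Nguyen, Okonkwo and Reyes, alphabetically by surname: Andersen before Ferreira before Kowalski before Nguyen before Okonkwo before Reyes.
Lund and Petrov both have date first returned to the chamber 2007-02-20, so the next rule applies.
Among Lund and Petrov, alphabetically by surname: Lund before Petrov.
Full order: Andersen, Ferreira, Kowalski, Nguyen, Okonkwo, Reyes, Lund, Petrov.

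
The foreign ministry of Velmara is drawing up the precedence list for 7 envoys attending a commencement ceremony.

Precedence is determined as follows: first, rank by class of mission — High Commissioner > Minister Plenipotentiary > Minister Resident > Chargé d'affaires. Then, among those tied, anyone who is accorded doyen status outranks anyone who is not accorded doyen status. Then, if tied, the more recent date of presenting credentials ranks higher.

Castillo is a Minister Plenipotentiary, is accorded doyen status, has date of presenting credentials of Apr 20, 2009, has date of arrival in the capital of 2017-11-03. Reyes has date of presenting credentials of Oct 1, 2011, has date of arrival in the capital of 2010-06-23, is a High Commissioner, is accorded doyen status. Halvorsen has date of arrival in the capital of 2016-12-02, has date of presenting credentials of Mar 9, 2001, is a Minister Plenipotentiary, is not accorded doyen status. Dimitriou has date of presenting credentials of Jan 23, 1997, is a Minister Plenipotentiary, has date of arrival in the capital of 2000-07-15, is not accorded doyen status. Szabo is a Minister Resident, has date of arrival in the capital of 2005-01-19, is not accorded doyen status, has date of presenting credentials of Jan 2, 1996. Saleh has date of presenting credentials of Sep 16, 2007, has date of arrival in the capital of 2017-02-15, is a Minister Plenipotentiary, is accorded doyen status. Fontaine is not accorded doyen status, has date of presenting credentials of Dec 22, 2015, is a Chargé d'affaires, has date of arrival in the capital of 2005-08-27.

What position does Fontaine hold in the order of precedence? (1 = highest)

7

By class of mission: Reyes (High Commissioner); then Castillo, Saleh, Halvorsen and Dimitriou (Minister Plenipotentiary); then Szabo (Minister Resident); then Fontaine (Chargé d'affaires).
Among Castillo, Saleh, Halvorsen and Dimitriou, accorded doyen status before not accorded doyen status: Castillo and Saleh (accorded doyen status) before Halvorsen and Dimitriou (not accorded doyen status).
Among Castillo and Saleh, by date of presenting credentials (later first): Castillo (Apr 20, 2009) before Saleh (Sep 16, 2007).
Among Halvorsen and Dimitriou, by date of presenting credentials (later first): Halvorsen (Mar 9, 2001) before Dimitriou (Jan 23, 1997).
Order: Reyes, Castillo, Saleh, Halvorsen, Dimitriou, Szabo, Fontaine. So position 7.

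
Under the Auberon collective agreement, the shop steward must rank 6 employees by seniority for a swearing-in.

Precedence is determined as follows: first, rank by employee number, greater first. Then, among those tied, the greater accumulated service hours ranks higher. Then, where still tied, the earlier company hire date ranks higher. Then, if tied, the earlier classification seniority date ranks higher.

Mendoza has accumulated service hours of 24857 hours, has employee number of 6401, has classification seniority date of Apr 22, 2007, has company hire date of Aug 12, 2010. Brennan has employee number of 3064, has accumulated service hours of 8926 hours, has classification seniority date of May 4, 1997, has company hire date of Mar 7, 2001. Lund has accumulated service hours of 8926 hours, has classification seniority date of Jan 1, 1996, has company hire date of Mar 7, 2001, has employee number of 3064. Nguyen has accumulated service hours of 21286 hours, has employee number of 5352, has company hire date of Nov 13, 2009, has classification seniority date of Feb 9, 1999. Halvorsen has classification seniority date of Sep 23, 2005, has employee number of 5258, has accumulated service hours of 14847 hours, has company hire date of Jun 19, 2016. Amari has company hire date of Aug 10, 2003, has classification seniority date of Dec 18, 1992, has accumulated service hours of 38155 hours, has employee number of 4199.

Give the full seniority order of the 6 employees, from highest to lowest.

By employee number (higher first): Mendoza (6401); then Nguyen (5352); then Halvorsen (5258); then Amari (4199); then Lund and Brennan (both 3064).
Lund and Brennan both have accumulated service hours 8926 hours, so the next rule applies.
Lund and Brennan both have company hire date Mar 7, 2001, so the next rule applies.
Among Lund and Brennan, by classification seniority date (earlier first): Lund (Jan 1, 1996) before Brennan (May 4, 1997).
Full order: Mendoza, Nguyen, Halvorsen, Amari, Lund, Brennan.

Mendoza, Nguyen, Halvorsen, Amari, Lund, Brennan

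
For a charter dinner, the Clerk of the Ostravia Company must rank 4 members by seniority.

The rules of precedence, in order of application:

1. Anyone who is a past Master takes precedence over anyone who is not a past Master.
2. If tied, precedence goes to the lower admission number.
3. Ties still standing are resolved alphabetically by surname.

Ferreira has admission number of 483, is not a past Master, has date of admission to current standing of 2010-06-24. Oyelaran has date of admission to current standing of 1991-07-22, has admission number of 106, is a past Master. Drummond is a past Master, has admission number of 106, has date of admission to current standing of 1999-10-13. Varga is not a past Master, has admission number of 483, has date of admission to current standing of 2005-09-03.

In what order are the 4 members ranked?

Drummond, Oyelaran, Ferreira, Varga

By the first rule: Drummond and Oyelaran (both a past Master); then Ferreira and Varga (both not a past Master).
Drummond and Oyelaran both have admission number 106, so the next rule applies.
Among Drummond and Oyelaran, alphabetically by surname: Drummond before Oyelaran.
Ferreira and Varga both have admission number 483, so the next rule applies.
Among Ferreira and Varga, alphabetically by surname: Ferreira before Varga.
Full order: Drummond, Oyelaran, Ferreira, Varga.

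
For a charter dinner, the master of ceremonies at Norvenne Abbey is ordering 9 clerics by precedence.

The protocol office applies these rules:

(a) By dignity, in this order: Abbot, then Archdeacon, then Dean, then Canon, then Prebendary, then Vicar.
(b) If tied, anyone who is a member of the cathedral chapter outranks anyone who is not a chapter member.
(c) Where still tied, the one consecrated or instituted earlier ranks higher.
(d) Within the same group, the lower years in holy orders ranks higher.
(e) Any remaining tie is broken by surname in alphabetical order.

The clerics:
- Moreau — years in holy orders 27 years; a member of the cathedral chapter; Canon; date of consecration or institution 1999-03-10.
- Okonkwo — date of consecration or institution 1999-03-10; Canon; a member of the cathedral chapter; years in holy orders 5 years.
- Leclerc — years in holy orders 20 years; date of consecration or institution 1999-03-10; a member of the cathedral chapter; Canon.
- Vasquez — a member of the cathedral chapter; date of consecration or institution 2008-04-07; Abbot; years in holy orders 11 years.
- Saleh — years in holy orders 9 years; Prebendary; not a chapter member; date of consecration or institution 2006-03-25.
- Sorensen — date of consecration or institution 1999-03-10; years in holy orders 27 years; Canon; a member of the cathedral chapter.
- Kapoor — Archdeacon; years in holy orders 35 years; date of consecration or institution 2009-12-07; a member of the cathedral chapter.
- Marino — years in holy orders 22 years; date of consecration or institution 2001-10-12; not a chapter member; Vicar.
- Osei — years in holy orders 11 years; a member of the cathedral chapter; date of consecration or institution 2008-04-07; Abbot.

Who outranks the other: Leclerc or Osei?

By dignity: Osei and Vasquez (Abbot); then Kapoor (Archdeacon); then Okonkwo, Leclerc, Moreau and Sorensen (Canon); then Saleh (Prebendary); then Marino (Vicar).
Osei and Vasquez are each a member of the cathedral chapter, so the next rule applies.
Osei and Vasquez both have date of consecration or institution 2008-04-07, so the next rule applies.
Osei and Vasquez both have years in holy orders 11 years, so the next rule applies.
Among Osei and Vasquez, alphabetically by surname: Osei before Vasquez.
Okonkwo, Leclerc, Moreau and Sorensen are each a member of the cathedral chapter, so the next rule applies.
Okonkwo, Leclerc, Moreau and Sorensen all have date of consecration or institution 1999-03-10, so the next rule applies.
Among Okonkwo, Leclerc, Moreau and Sorensen, by years in holy orders (lower first): Okonkwo (5 years) before Leclerc (20 years) before Moreau and Sorensen (27 years).
Among Moreau and Sorensen, alphabetically by surname: Moreau before Sorensen.
So Osei takes precedence.

Osei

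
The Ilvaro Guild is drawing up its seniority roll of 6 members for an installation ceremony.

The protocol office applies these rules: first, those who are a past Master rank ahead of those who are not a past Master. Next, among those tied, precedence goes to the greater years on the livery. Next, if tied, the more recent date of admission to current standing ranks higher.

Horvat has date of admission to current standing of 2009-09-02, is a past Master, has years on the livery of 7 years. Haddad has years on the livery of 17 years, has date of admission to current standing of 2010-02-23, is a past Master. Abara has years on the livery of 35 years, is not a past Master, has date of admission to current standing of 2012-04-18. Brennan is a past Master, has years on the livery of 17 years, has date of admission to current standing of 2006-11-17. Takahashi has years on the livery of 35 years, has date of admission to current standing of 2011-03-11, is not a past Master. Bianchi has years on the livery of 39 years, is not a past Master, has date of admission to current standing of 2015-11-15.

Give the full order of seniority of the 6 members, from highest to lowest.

Haddad, Brennan, Horvat, Bianchi, Abara, Takahashi

By the first rule: Haddad, Brennan and Horvat (each a past Master); then Bianchi, Abara and Takahashi (each not a past Master).
Among Haddad, Brennan and Horvat, by years on the livery (higher first): Haddad and Brennan (17 years) before Horvat (7 years).
Among Haddad and Brennan, by date of admission to current standing (later first): Haddad (2010-02-23) before Brennan (2006-11-17).
Among Bianchi, Abara and Takahashi, by years on the livery (higher first): Bianchi (39 years) before Abara and Takahashi (35 years).
Among Abara and Takahashi, by date of admission to current standing (later first): Abara (2012-04-18) before Takahashi (2011-03-11).
Full order: Haddad, Brennan, Horvat, Bianchi, Abara, Takahashi.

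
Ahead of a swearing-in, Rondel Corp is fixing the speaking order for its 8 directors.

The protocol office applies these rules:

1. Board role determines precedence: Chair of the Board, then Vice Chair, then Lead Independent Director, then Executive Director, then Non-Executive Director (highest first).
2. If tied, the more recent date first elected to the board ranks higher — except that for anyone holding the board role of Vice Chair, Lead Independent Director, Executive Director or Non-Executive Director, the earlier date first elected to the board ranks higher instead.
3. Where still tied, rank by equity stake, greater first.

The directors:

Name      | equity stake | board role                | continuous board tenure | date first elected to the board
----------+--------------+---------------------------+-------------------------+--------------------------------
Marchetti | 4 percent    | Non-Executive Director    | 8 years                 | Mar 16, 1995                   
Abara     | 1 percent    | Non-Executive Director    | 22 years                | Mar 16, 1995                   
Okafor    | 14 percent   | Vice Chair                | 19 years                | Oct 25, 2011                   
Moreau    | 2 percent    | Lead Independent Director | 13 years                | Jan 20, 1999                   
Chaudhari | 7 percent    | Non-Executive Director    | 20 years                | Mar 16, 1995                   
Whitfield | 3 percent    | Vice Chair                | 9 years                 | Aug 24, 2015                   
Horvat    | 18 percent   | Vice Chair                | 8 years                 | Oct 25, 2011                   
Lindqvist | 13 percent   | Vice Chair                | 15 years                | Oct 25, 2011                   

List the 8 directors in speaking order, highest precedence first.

By board role: Horvat, Okafor, Lindqvist and Whitfield (Vice Chair); then Moreau (Lead Independent Director); then Chaudhari, Marchetti and Abara (Non-Executive Director).
Among Horvat, Okafor, Lindqvist and Whitfield, by date first elected to the board (earlier first) (reversed rule for this group): Horvat, Okafor and Lindqvist (Oct 25, 2011) before Whitfield (Aug 24, 2015).
Among Horvat, Okafor and Lindqvist, by equity stake (higher first): Horvat (18 percent) before Okafor (14 percent) before Lindqvist (13 percent).
Chaudhari, Marchetti and Abara all have date first elected to the board Mar 16, 1995, so the next rule applies.
Among Chaudhari, Marchetti and Abara, by equity stake (higher first): Chaudhari (7 percent) before Marchetti (4 percent) before Abara (1 percent).
Full order: Horvat, Okafor, Lindqvist, Whitfield, Moreau, Chaudhari, Marchetti, Abara.

Horvat, Okafor, Lindqvist, Whitfield, Moreau, Chaudhari, Marchetti, Abara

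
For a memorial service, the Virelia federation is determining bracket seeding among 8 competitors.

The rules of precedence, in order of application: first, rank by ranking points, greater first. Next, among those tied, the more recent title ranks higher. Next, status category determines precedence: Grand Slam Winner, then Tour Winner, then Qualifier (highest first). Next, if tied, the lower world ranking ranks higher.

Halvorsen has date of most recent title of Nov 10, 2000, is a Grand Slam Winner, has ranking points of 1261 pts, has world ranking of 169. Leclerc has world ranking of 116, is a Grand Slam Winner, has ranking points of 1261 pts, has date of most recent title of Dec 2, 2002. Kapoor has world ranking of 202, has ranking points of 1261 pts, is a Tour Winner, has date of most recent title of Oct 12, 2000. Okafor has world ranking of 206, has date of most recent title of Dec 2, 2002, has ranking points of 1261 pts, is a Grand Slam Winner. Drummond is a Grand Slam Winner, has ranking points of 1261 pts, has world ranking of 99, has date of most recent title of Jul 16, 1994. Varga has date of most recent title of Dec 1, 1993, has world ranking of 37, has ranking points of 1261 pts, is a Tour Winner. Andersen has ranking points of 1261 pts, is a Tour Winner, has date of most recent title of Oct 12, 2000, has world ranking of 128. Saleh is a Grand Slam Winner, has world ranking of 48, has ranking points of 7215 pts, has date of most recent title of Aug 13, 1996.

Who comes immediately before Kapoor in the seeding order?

By ranking points (higher first): Saleh (7215 pts); then Leclerc, Okafor, Halvorsen, Andersen, Kapoor, Drummond and Varga (each 1261 pts).
Among Leclerc, Okafor, Halvorsen, Andersen, Kapoor, Drummond and Varga, by date of most recent title (later first): Leclerc and Okafor (Dec 2, 2002) before Halvorsen (Nov 10, 2000) before Andersen and Kapoor (Oct 12, 2000) before Drummond (Jul 16, 1994) before Varga (Dec 1, 1993).
Leclerc and Okafor are each Grand Slam Winner, so the next rule applies.
Among Leclerc and Okafor, by world ranking (lower first): Leclerc (116) before Okafor (206).
Andersen and Kapoor are each Tour Winner, so the next rule applies.
Among Andersen and Kapoor, by world ranking (lower first): Andersen (128) before Kapoor (202).
Order: Saleh, Leclerc, Okafor, Halvorsen, Andersen, Kapoor, Drummond, Varga.

Andersen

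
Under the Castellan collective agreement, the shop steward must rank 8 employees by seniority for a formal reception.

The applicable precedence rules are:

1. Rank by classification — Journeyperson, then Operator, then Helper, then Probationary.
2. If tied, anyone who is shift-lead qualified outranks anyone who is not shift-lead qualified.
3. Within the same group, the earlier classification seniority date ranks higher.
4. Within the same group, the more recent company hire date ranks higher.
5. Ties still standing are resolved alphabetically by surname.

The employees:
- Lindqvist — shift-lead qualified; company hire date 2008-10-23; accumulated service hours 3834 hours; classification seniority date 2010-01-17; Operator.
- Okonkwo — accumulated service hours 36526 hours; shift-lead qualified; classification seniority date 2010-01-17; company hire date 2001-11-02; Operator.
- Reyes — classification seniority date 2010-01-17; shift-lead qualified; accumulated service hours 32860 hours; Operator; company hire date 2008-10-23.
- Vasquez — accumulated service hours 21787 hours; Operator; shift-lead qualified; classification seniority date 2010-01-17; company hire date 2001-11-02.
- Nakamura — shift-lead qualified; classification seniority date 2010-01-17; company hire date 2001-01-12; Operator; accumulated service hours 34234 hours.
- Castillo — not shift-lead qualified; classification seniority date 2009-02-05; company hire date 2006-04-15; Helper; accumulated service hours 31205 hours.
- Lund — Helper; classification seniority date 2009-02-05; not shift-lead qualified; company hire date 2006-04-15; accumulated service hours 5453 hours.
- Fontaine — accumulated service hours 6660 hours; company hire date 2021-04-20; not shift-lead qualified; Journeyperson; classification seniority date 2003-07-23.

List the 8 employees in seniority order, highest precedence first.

By classification: Fontaine (Journeyperson); then Lindqvist, Reyes, Okonkwo, Vasquez and Nakamura (Operator); then Castillo and Lund (Helper).
Lindqvist, Reyes, Okonkwo, Vasquez and Nakamura are each shift-lead qualified, so the next rule applies.
Lindqvist, Reyes, Okonkwo, Vasquez and Nakamura all have classification seniority date 2010-01-17, so the next rule applies.
Among Lindqvist, Reyes, Okonkwo, Vasquez and Nakamura, by company hire date (later first): Lindqvist and Reyes (2008-10-23) before Okonkwo and Vasquez (2001-11-02) before Nakamura (2001-01-12).
Among Lindqvist and Reyes, alphabetically by surname: Lindqvist before Reyes.
Among Okonkwo and Vasquez, alphabetically by surname: Okonkwo before Vasquez.
Castillo and Lund are each not shift-lead qualified, so the next rule applies.
Castillo and Lund both have classification seniority date 2009-02-05, so the next rule applies.
Castillo and Lund both have company hire date 2006-04-15, so the next rule applies.
Among Castillo and Lund, alphabetically by surname: Castillo before Lund.
Full order: Fontaine, Lindqvist, Reyes, Okonkwo, Vasquez, Nakamura, Castillo, Lund.

Fontaine, Lindqvist, Reyes, Okonkwo, Vasquez, Nakamura, Castillo, Lund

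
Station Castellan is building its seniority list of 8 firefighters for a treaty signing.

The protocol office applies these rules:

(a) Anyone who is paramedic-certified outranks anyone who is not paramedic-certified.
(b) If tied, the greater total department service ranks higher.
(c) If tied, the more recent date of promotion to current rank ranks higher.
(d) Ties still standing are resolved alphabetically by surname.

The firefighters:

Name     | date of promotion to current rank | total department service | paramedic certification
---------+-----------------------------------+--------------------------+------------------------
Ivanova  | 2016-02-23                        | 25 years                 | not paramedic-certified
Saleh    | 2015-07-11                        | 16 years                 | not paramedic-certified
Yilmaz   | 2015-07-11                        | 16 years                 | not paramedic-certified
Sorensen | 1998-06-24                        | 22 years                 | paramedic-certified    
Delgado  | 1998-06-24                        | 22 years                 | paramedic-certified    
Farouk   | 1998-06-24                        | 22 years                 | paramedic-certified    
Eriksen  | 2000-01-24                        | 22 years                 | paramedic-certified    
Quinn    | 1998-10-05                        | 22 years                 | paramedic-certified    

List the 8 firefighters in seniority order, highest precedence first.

By the first rule: Eriksen, Quinn, Delgado, Farouk and Sorensen (each paramedic-certified); then Ivanova, Saleh and Yilmaz (each not paramedic-certified).
Eriksen, Quinn, Delgado, Farouk and Sorensen all have total department service 22 years, so the next rule applies.
Among Eriksen, Quinn, Delgado, Farouk and Sorensen, by date of promotion to current rank (later first): Eriksen (2000-01-24) before Quinn (1998-10-05) before Delgado, Farouk and Sorensen (1998-06-24).
Among Delgado, Farouk and Sorensen, alphabetically by surname: Delgado before Farouk before Sorensen.
Among Ivanova, Saleh and Yilmaz, by total department service (higher first): Ivanova (25 years) before Saleh and Yilmaz (16 years).
Saleh and Yilmaz both have date of promotion to current rank 2015-07-11, so the next rule applies.
Among Saleh and Yilmaz, alphabetically by surname: Saleh before Yilmaz.
Full order: Eriksen, Quinn, Delgado, Farouk, Sorensen, Ivanova, Saleh, Yilmaz.

Eriksen, Quinn, Delgado, Farouk, Sorensen, Ivanova, Saleh, Yilmaz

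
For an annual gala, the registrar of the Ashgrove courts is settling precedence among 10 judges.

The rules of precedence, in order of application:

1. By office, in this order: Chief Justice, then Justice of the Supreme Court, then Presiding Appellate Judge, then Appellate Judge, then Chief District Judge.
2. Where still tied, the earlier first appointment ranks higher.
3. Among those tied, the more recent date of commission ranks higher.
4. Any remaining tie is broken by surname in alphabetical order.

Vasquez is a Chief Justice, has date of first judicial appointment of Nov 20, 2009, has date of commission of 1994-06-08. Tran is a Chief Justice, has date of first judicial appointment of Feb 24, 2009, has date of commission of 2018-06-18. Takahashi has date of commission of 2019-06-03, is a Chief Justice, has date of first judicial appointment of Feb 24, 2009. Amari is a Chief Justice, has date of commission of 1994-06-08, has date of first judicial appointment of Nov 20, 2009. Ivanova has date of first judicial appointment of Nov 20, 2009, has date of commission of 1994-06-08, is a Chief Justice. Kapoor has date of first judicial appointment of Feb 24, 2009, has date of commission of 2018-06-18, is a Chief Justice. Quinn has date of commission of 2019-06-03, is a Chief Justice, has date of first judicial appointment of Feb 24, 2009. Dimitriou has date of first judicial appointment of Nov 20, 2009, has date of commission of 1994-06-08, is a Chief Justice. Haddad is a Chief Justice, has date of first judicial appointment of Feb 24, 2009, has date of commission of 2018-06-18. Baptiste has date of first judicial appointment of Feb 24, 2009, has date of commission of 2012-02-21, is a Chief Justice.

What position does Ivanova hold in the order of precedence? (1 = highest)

By office: Quinn, Takahashi, Haddad, Kapoor, Tran, Baptiste, Amari, Dimitriou, Ivanova and Vasquez (Chief Justice).
Among Quinn, Takahashi, Haddad, Kapoor, Tran, Baptiste, Amari, Dimitriou, Ivanova and Vasquez, by date of first judicial appointment (earlier first): Quinn, Takahashi, Haddad, Kapoor, Tran and Baptiste (Feb 24, 2009) before Amari, Dimitriou, Ivanova and Vasquez (Nov 20, 2009).
Among Quinn, Takahashi, Haddad, Kapoor, Tran and Baptiste, by date of commission (later first): Quinn and Takahashi (2019-06-03) before Haddad, Kapoor and Tran (2018-06-18) before Baptiste (2012-02-21).
Among Quinn and Takahashi, alphabetically by surname: Quinn before Takahashi.
Among Haddad, Kapoor and Tran, alphabetically by surname: Haddad before Kapoor before Tran.
Amari, Dimitriou, Ivanova and Vasquez all have date of commission 1994-06-08, so the next rule applies.
Among Amari, Dimitriou, Ivanova and Vasquez, alphabetically by surname: Amari before Dimitriou before Ivanova before Vasquez.
Order: Quinn, Takahashi, Haddad, Kapoor, Tran, Baptiste, Amari, Dimitriou, Ivanova, Vasquez. So position 9.

9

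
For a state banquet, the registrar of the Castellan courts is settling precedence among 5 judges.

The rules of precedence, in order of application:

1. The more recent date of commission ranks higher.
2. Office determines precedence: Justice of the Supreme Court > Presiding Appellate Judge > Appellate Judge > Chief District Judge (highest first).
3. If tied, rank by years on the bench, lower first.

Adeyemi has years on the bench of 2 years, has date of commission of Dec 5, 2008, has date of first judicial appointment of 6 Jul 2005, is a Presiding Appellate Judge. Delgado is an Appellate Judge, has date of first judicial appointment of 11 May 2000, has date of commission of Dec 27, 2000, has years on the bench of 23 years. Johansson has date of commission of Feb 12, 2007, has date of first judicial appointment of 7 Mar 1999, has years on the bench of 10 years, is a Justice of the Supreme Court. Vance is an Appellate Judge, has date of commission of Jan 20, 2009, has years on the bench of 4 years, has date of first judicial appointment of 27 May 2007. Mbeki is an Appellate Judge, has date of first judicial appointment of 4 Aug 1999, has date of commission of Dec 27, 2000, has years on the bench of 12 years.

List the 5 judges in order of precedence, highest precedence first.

By date of commission (later first): Vance (Jan 20, 2009); then Adeyemi (Dec 5, 2008); then Johansson (Feb 12, 2007); then Mbeki and Delgado (both Dec 27, 2000).
Mbeki and Delgado are each Appellate Judge, so the next rule applies.
Among Mbeki and Delgado, by years on the bench (lower first): Mbeki (12 years) before Delgado (23 years).
Full order: Vance, Adeyemi, Johansson, Mbeki, Delgado.

Vance, Adeyemi, Johansson, Mbeki, Delgado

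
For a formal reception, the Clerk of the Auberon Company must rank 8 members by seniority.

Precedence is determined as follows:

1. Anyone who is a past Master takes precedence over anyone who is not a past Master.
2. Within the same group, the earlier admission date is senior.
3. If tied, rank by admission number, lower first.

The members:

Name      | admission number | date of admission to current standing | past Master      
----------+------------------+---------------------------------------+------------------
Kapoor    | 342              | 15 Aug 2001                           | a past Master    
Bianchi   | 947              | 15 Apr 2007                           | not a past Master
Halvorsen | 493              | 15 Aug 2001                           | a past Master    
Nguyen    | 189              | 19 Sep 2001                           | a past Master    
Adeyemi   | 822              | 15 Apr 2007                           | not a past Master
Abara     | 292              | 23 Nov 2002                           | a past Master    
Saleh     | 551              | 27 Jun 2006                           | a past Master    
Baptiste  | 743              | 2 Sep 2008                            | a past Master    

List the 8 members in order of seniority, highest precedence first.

Kapoor, Halvorsen, Nguyen, Abara, Saleh, Baptiste, Adeyemi, Bianchi

By the first rule: Kapoor, Halvorsen, Nguyen, Abara, Saleh and Baptiste (each a past Master); then Adeyemi and Bianchi (both not a past Master).
Among Kapoor, Halvorsen, Nguyen, Abara, Saleh and Baptiste, by date of admission to current standing (earlier first): Kapoor and Halvorsen (15 Aug 2001) before Nguyen (19 Sep 2001) before Abara (23 Nov 2002) before Saleh (27 Jun 2006) before Baptiste (2 Sep 2008).
Among Kapoor and Halvorsen, by admission number (lower first): Kapoor (342) before Halvorsen (493).
Adeyemi and Bianchi both have date of admission to current standing 15 Apr 2007, so the next rule applies.
Among Adeyemi and Bianchi, by admission number (lower first): Adeyemi (822) before Bianchi (947).
Full order: Kapoor, Halvorsen, Nguyen, Abara, Saleh, Baptiste, Adeyemi, Bianchi.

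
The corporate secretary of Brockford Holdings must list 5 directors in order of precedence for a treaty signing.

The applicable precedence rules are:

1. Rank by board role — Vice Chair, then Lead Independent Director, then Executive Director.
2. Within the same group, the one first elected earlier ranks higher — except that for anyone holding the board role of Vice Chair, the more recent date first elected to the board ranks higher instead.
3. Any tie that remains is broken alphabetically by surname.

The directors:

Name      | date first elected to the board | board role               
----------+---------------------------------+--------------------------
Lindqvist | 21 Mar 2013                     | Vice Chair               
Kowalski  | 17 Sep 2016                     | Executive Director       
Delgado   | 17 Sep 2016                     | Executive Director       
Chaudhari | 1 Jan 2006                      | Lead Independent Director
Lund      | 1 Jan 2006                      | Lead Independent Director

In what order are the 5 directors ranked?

Lindqvist, Chaudhari, Lund, Delgado, Kowalski

By board role: Lindqvist (Vice Chair); then Chaudhari and Lund (Lead Independent Director); then Delgado and Kowalski (Executive Director).
Chaudhari and Lund both have date first elected to the board 1 Jan 2006, so the next rule applies.
Among Chaudhari and Lund, alphabetically by surname: Chaudhari before Lund.
Delgado and Kowalski both have date first elected to the board 17 Sep 2016, so the next rule applies.
Among Delgado and Kowalski, alphabetically by surname: Delgado before Kowalski.
Full order: Lindqvist, Chaudhari, Lund, Delgado, Kowalski.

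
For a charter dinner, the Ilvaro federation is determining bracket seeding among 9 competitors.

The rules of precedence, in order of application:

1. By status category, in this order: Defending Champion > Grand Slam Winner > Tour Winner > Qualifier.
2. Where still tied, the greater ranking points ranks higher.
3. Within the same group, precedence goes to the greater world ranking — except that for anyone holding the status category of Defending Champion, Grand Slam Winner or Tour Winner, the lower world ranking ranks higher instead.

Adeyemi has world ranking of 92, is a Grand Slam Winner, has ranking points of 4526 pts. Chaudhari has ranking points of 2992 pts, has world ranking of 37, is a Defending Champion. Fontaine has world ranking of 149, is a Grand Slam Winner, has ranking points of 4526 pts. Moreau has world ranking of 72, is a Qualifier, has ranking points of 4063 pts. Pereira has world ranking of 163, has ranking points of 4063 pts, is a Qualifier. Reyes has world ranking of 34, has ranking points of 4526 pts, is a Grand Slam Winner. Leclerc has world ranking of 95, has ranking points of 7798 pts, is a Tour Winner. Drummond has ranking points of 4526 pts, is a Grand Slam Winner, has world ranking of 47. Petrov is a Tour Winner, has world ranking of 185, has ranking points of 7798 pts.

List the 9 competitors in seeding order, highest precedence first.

Chaudhari, Reyes, Drummond, Adeyemi, Fontaine, Leclerc, Petrov, Pereira, Moreau

By status category: Chaudhari (Defending Champion); then Reyes, Drummond, Adeyemi and Fontaine (Grand Slam Winner); then Leclerc and Petrov (Tour Winner); then Pereira and Moreau (Qualifier).
Reyes, Drummond, Adeyemi and Fontaine all have ranking points 4526 pts, so the next rule applies.
Among Reyes, Drummond, Adeyemi and Fontaine, by world ranking (lower first) (reversed rule for this group): Reyes (34) before Drummond (47) before Adeyemi (92) before Fontaine (149).
Leclerc and Petrov both have ranking points 7798 pts, so the next rule applies.
Among Leclerc and Petrov, by world ranking (lower first) (reversed rule for this group): Leclerc (95) before Petrov (185).
Pereira and Moreau both have ranking points 4063 pts, so the next rule applies.
Among Pereira and Moreau, by world ranking (higher first): Pereira (163) before Moreau (72).
Full order: Chaudhari, Reyes, Drummond, Adeyemi, Fontaine, Leclerc, Petrov, Pereira, Moreau.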